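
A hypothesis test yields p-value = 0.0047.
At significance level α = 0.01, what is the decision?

Answer: reject H₀

Derivation:
Compare p-value to α:
0.0047 < 0.01
Decision: reject H₀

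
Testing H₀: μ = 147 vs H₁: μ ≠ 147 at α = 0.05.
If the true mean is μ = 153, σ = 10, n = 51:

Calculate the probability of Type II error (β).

Answer: β ≈ 0.0100

Derivation:
SE = σ/√n = 10/√51 = 1.4003
Critical values: μ₀ ± z_0.025×SE = 147 ± 1.960×1.4003
Acceptance region: (144.2554, 149.7446)
Under H₁ (μ = 153): z_high = (149.7446 - 153)/1.4003 = -2.3248, z_low = (144.2554 - 153)/1.4003 = -6.2448
β = P(not reject | H₁) = Φ(-2.3248) - Φ(-6.2448) ≈ 0.0100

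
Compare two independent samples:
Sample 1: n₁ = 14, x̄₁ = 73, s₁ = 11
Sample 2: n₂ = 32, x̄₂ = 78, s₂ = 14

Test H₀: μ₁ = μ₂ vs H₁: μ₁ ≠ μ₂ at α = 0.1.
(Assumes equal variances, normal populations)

Pooled variance: s²_p = [13×11² + 31×14²]/(44) = 173.8409
s_p = 13.1849
SE = s_p×√(1/n₁ + 1/n₂) = 13.1849×√(1/14 + 1/32) = 4.2249
t = (x̄₁ - x̄₂)/SE = (73 - 78)/4.2249 = -1.1835
df = 44, t-critical = ±1.680
Decision: fail to reject H₀

Answer: t = -1.1835, fail to reject H₀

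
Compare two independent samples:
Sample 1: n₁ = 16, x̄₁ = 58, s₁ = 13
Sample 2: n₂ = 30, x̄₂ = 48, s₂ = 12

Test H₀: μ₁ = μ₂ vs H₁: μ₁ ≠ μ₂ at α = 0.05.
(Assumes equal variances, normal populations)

Pooled variance: s²_p = [15×13² + 29×12²]/(44) = 152.5227
s_p = 12.3500
SE = s_p×√(1/n₁ + 1/n₂) = 12.3500×√(1/16 + 1/30) = 3.8232
t = (x̄₁ - x̄₂)/SE = (58 - 48)/3.8232 = 2.6156
df = 44, t-critical = ±2.015
Decision: reject H₀

Answer: t = 2.6156, reject H₀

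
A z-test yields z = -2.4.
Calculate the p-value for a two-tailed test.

For z = -2.4:
p = 2×P(Z > |-2.4|) = 2×(1 - Φ(2.4)) = 0.0164

Answer: p-value ≈ 0.0164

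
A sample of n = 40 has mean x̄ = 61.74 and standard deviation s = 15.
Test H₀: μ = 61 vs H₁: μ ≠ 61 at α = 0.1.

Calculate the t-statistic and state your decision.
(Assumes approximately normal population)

df = n - 1 = 39
SE = s/√n = 15/√40 = 2.3717
t = (x̄ - μ₀)/SE = (61.74 - 61)/2.3717 = 0.3120
Critical value: t_{0.05,39} = ±1.685
p-value ≈ 0.7567
Decision: fail to reject H₀

Answer: t = 0.3120, fail to reject H₀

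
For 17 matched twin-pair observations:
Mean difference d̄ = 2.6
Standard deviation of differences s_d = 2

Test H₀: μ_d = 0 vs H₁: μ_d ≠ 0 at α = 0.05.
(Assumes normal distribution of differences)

Answer: t = 5.3597, reject H₀

Derivation:
df = n - 1 = 16
SE = s_d/√n = 2/√17 = 0.4851
t = d̄/SE = 2.6/0.4851 = 5.3597
Critical value: t_{0.025,16} = ±2.120
p-value ≈ 0.0001
Decision: reject H₀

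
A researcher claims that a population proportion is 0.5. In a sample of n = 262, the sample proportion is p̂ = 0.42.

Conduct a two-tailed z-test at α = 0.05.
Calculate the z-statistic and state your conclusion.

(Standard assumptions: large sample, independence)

Answer: z = -2.5898, reject H₀

Derivation:
H₀: p = 0.5, H₁: p ≠ 0.5
Standard error: SE = √(p₀(1-p₀)/n) = √(0.5×0.5/262) = 0.030890
z-statistic: z = (p̂ - p₀)/SE = (0.42 - 0.5)/0.030890 = -2.5898
Critical value: z_0.025 = ±1.960
p-value = 0.0096
Decision: reject H₀ at α = 0.05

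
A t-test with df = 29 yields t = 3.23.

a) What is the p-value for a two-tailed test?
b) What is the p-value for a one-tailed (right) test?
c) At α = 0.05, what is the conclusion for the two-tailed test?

Using t-distribution with df = 29:
a) Two-tailed: p = 2×P(T > 3.23) = 0.0031
b) One-tailed: p = P(T > 3.23) = 0.0015
c) 0.0031 < 0.05, reject H₀

Answer: a) 0.0031, b) 0.0015, c) reject H₀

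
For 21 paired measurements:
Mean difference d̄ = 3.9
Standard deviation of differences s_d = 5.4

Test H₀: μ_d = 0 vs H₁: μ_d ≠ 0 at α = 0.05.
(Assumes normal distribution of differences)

df = n - 1 = 20
SE = s_d/√n = 5.4/√21 = 1.1784
t = d̄/SE = 3.9/1.1784 = 3.3096
Critical value: t_{0.025,20} = ±2.086
p-value ≈ 0.0035
Decision: reject H₀

Answer: t = 3.3096, reject H₀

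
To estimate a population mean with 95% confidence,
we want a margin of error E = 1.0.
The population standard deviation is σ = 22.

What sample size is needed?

z_0.025 = 1.960
n = (z×σ/E)² = (1.960×22/1.0)²
n = 1859.3344
Round up: n = 1860

Answer: n = 1860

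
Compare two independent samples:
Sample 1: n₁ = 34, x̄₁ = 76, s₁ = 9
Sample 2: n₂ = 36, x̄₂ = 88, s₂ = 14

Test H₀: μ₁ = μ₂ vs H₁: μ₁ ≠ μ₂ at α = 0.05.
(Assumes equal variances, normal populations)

Pooled variance: s²_p = [33×9² + 35×14²]/(68) = 140.1912
s_p = 11.8402
SE = s_p×√(1/n₁ + 1/n₂) = 11.8402×√(1/34 + 1/36) = 2.8315
t = (x̄₁ - x̄₂)/SE = (76 - 88)/2.8315 = -4.2380
df = 68, t-critical = ±1.995
Decision: reject H₀

Answer: t = -4.2380, reject H₀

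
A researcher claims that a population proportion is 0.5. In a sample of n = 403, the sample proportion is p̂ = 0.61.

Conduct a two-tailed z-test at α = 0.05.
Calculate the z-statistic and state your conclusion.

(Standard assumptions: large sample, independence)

H₀: p = 0.5, H₁: p ≠ 0.5
Standard error: SE = √(p₀(1-p₀)/n) = √(0.5×0.5/403) = 0.024907
z-statistic: z = (p̂ - p₀)/SE = (0.61 - 0.5)/0.024907 = 4.4164
Critical value: z_0.025 = ±1.960
p-value < 0.0001
Decision: reject H₀ at α = 0.05

Answer: z = 4.4164, reject H₀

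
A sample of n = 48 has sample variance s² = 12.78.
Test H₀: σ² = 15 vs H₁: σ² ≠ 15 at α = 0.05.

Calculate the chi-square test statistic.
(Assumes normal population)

Answer: χ² = 40.0440, fail to reject H₀

Derivation:
df = n - 1 = 47
χ² = (n-1)s²/σ₀² = 47×12.78/15 = 40.0440
Critical values: χ²_{0.975,47} = 29.956, χ²_{0.025,47} = 67.821
Rejection region: χ² < 29.956 or χ² > 67.821
Decision: fail to reject H₀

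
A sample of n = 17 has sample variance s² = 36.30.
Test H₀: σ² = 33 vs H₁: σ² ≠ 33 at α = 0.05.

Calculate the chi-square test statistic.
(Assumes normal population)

Answer: χ² = 17.6000, fail to reject H₀

Derivation:
df = n - 1 = 16
χ² = (n-1)s²/σ₀² = 16×36.30/33 = 17.6000
Critical values: χ²_{0.975,16} = 6.908, χ²_{0.025,16} = 28.845
Rejection region: χ² < 6.908 or χ² > 28.845
Decision: fail to reject H₀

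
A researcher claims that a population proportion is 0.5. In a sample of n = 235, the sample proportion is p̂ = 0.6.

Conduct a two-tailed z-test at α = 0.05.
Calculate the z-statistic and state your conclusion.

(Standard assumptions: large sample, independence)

Answer: z = 3.0660, reject H₀

Derivation:
H₀: p = 0.5, H₁: p ≠ 0.5
Standard error: SE = √(p₀(1-p₀)/n) = √(0.5×0.5/235) = 0.032616
z-statistic: z = (p̂ - p₀)/SE = (0.6 - 0.5)/0.032616 = 3.0660
Critical value: z_0.025 = ±1.960
p-value = 0.0022
Decision: reject H₀ at α = 0.05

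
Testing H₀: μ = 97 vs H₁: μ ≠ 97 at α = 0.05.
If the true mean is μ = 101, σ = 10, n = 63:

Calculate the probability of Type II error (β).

SE = σ/√n = 10/√63 = 1.2599
Critical values: μ₀ ± z_0.025×SE = 97 ± 1.960×1.2599
Acceptance region: (94.5306, 99.4694)
Under H₁ (μ = 101): z_high = (99.4694 - 101)/1.2599 = -1.2149, z_low = (94.5306 - 101)/1.2599 = -5.1349
β = P(not reject | H₁) = Φ(-1.2149) - Φ(-5.1349) ≈ 0.1122

Answer: β ≈ 0.1122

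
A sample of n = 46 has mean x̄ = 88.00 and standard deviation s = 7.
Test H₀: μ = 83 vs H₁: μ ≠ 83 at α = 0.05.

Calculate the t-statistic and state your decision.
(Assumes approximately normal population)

Answer: t = 4.8445, reject H₀

Derivation:
df = n - 1 = 45
SE = s/√n = 7/√46 = 1.0321
t = (x̄ - μ₀)/SE = (88.00 - 83)/1.0321 = 4.8445
Critical value: t_{0.025,45} = ±2.014
p-value < 0.0001
Decision: reject H₀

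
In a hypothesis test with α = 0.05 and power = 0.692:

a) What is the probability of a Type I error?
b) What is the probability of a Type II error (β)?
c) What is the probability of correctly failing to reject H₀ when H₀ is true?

Answer: a) 0.05, b) 0.308, c) 0.95

Derivation:
a) Type I error probability = α = 0.05
b) Power = P(reject H₀ | H₁ true) = 1 - β = 0.692, so Type II error probability = β = 1 - Power = 0.308
c) P(fail to reject H₀ | H₀ true) = 1 - α = 0.95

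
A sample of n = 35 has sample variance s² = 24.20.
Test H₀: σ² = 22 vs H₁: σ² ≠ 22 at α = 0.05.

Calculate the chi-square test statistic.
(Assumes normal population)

df = n - 1 = 34
χ² = (n-1)s²/σ₀² = 34×24.20/22 = 37.4000
Critical values: χ²_{0.975,34} = 19.806, χ²_{0.025,34} = 51.966
Rejection region: χ² < 19.806 or χ² > 51.966
Decision: fail to reject H₀

Answer: χ² = 37.4000, fail to reject H₀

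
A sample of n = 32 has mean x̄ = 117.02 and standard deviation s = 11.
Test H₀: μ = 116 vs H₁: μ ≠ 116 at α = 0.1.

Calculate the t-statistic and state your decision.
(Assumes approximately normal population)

df = n - 1 = 31
SE = s/√n = 11/√32 = 1.9445
t = (x̄ - μ₀)/SE = (117.02 - 116)/1.9445 = 0.5246
Critical value: t_{0.05,31} = ±1.696
p-value ≈ 0.6036
Decision: fail to reject H₀

Answer: t = 0.5246, fail to reject H₀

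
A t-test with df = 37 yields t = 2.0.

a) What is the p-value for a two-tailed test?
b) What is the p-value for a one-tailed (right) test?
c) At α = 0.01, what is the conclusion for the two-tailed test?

Answer: a) 0.0529, b) 0.0264, c) fail to reject H₀

Derivation:
Using t-distribution with df = 37:
a) Two-tailed: p = 2×P(T > 2.0) = 0.0529
b) One-tailed: p = P(T > 2.0) = 0.0264
c) 0.0529 ≥ 0.01, fail to reject H₀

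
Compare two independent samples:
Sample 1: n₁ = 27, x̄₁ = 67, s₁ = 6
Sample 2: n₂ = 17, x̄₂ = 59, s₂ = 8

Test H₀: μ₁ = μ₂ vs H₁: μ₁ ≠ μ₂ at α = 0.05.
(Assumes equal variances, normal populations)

Answer: t = 3.7823, reject H₀

Derivation:
Pooled variance: s²_p = [26×6² + 16×8²]/(42) = 46.6667
s_p = 6.8313
SE = s_p×√(1/n₁ + 1/n₂) = 6.8313×√(1/27 + 1/17) = 2.1151
t = (x̄₁ - x̄₂)/SE = (67 - 59)/2.1151 = 3.7823
df = 42, t-critical = ±2.018
Decision: reject H₀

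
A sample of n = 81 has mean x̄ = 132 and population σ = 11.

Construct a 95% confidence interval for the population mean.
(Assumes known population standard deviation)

Answer: (129.6045, 134.3955)

Derivation:
Confidence level: 95%, α = 0.05
z_0.025 = 1.960
SE = σ/√n = 11/√81 = 1.2222
Margin of error = 1.960 × 1.2222 = 2.3955
CI: x̄ ± margin = 132 ± 2.3955
CI: (129.6045, 134.3955)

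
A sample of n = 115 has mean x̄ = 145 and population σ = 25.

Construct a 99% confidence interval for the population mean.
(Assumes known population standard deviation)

Confidence level: 99%, α = 0.01
z_0.005 = 2.576
SE = σ/√n = 25/√115 = 2.3313
Margin of error = 2.576 × 2.3313 = 6.0054
CI: x̄ ± margin = 145 ± 6.0054
CI: (138.9946, 151.0054)

Answer: (138.9946, 151.0054)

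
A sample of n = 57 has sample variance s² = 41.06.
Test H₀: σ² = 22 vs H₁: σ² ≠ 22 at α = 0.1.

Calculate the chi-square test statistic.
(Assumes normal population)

Answer: χ² = 104.5164, reject H₀

Derivation:
df = n - 1 = 56
χ² = (n-1)s²/σ₀² = 56×41.06/22 = 104.5164
Critical values: χ²_{0.95,56} = 39.801, χ²_{0.05,56} = 74.468
Rejection region: χ² < 39.801 or χ² > 74.468
Decision: reject H₀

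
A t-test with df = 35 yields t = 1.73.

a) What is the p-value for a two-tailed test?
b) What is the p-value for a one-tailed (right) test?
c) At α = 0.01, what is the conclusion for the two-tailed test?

Answer: a) 0.0924, b) 0.0462, c) fail to reject H₀

Derivation:
Using t-distribution with df = 35:
a) Two-tailed: p = 2×P(T > 1.73) = 0.0924
b) One-tailed: p = P(T > 1.73) = 0.0462
c) 0.0924 ≥ 0.01, fail to reject H₀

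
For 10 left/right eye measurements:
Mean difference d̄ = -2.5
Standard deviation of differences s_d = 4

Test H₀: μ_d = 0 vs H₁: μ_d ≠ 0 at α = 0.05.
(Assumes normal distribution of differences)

Answer: t = -1.9764, fail to reject H₀

Derivation:
df = n - 1 = 9
SE = s_d/√n = 4/√10 = 1.2649
t = d̄/SE = -2.5/1.2649 = -1.9764
Critical value: t_{0.025,9} = ±2.262
p-value ≈ 0.0795
Decision: fail to reject H₀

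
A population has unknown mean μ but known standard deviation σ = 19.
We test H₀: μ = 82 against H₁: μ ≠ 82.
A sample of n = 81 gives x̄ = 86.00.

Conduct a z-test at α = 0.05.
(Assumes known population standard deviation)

Standard error: SE = σ/√n = 19/√81 = 2.1111
z-statistic: z = (x̄ - μ₀)/SE = (86.00 - 82)/2.1111 = 1.8947
Critical value: ±1.960
p-value = 0.0581
Decision: fail to reject H₀

Answer: z = 1.8947, fail to reject H₀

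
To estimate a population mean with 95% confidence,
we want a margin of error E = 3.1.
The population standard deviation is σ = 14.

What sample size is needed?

Answer: n = 79

Derivation:
z_0.025 = 1.960
n = (z×σ/E)² = (1.960×14/3.1)²
n = 78.3511
Round up: n = 79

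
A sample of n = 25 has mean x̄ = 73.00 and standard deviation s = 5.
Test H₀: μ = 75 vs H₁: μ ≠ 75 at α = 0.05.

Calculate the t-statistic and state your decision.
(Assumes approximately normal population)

df = n - 1 = 24
SE = s/√n = 5/√25 = 1.0000
t = (x̄ - μ₀)/SE = (73.00 - 75)/1.0000 = -2.0000
Critical value: t_{0.025,24} = ±2.064
p-value ≈ 0.0569
Decision: fail to reject H₀

Answer: t = -2.0000, fail to reject H₀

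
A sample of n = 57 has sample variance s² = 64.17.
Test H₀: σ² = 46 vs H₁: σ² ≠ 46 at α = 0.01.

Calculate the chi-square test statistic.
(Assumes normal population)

df = n - 1 = 56
χ² = (n-1)s²/σ₀² = 56×64.17/46 = 78.1200
Critical values: χ²_{0.995,56} = 32.490, χ²_{0.005,56} = 86.994
Rejection region: χ² < 32.490 or χ² > 86.994
Decision: fail to reject H₀

Answer: χ² = 78.1200, fail to reject H₀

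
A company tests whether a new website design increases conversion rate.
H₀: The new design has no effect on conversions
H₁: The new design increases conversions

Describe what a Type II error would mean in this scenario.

Answer: Keeping the old design when the new one would have increased conversions

Derivation:
A Type I error (probability α) occurs when we reject a true H₀.
A Type II error (probability β) occurs when we fail to reject a false H₀.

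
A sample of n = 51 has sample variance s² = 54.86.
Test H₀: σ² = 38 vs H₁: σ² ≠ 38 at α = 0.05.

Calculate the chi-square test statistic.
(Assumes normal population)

Answer: χ² = 72.1842, reject H₀

Derivation:
df = n - 1 = 50
χ² = (n-1)s²/σ₀² = 50×54.86/38 = 72.1842
Critical values: χ²_{0.975,50} = 32.357, χ²_{0.025,50} = 71.420
Rejection region: χ² < 32.357 or χ² > 71.420
Decision: reject H₀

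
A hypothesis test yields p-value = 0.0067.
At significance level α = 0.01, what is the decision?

Answer: reject H₀

Derivation:
Compare p-value to α:
0.0067 < 0.01
Decision: reject H₀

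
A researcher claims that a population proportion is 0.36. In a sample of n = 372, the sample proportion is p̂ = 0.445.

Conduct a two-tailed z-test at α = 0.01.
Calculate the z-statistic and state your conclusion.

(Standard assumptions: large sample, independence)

H₀: p = 0.36, H₁: p ≠ 0.36
Standard error: SE = √(p₀(1-p₀)/n) = √(0.36×0.64/372) = 0.024887
z-statistic: z = (p̂ - p₀)/SE = (0.445 - 0.36)/0.024887 = 3.4154
Critical value: z_0.005 = ±2.576
p-value = 0.0006
Decision: reject H₀ at α = 0.01

Answer: z = 3.4154, reject H₀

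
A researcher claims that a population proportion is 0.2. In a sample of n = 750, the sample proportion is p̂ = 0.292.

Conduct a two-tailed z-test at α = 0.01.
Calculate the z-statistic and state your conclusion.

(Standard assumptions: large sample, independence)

H₀: p = 0.2, H₁: p ≠ 0.2
Standard error: SE = √(p₀(1-p₀)/n) = √(0.2×0.8/750) = 0.014606
z-statistic: z = (p̂ - p₀)/SE = (0.292 - 0.2)/0.014606 = 6.2988
Critical value: z_0.005 = ±2.576
p-value < 0.0001
Decision: reject H₀ at α = 0.01

Answer: z = 6.2988, reject H₀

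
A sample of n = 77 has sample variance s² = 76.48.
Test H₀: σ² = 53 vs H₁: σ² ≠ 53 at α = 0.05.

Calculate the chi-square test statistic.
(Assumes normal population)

df = n - 1 = 76
χ² = (n-1)s²/σ₀² = 76×76.48/53 = 109.6694
Critical values: χ²_{0.975,76} = 53.782, χ²_{0.025,76} = 101.999
Rejection region: χ² < 53.782 or χ² > 101.999
Decision: reject H₀

Answer: χ² = 109.6694, reject H₀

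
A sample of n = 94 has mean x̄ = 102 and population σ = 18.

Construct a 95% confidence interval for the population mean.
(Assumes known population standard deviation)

Confidence level: 95%, α = 0.05
z_0.025 = 1.960
SE = σ/√n = 18/√94 = 1.8566
Margin of error = 1.960 × 1.8566 = 3.6389
CI: x̄ ± margin = 102 ± 3.6389
CI: (98.3611, 105.6389)

Answer: (98.3611, 105.6389)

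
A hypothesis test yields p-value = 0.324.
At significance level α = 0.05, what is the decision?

Compare p-value to α:
0.324 ≥ 0.05
Decision: fail to reject H₀

Answer: fail to reject H₀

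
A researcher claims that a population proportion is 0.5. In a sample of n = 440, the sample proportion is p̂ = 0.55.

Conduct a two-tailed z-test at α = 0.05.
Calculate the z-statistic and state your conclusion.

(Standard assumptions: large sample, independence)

H₀: p = 0.5, H₁: p ≠ 0.5
Standard error: SE = √(p₀(1-p₀)/n) = √(0.5×0.5/440) = 0.023837
z-statistic: z = (p̂ - p₀)/SE = (0.55 - 0.5)/0.023837 = 2.0976
Critical value: z_0.025 = ±1.960
p-value = 0.0359
Decision: reject H₀ at α = 0.05

Answer: z = 2.0976, reject H₀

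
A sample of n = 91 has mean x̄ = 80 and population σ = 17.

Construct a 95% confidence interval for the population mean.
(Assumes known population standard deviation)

Confidence level: 95%, α = 0.05
z_0.025 = 1.960
SE = σ/√n = 17/√91 = 1.7821
Margin of error = 1.960 × 1.7821 = 3.4929
CI: x̄ ± margin = 80 ± 3.4929
CI: (76.5071, 83.4929)

Answer: (76.5071, 83.4929)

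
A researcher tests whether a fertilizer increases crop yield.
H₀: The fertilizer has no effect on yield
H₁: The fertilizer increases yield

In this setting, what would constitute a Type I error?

Answer: Concluding the fertilizer works when it doesn't

Derivation:
Type I error: rejecting H₀ when it is actually true (false positive).
Type II error: failing to reject H₀ when H₁ is actually true (false negative).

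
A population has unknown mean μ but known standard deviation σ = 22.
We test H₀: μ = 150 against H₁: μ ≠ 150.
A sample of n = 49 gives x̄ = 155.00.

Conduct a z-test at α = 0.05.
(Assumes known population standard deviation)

Answer: z = 1.5909, fail to reject H₀

Derivation:
Standard error: SE = σ/√n = 22/√49 = 3.1429
z-statistic: z = (x̄ - μ₀)/SE = (155.00 - 150)/3.1429 = 1.5909
Critical value: ±1.960
p-value = 0.1116
Decision: fail to reject H₀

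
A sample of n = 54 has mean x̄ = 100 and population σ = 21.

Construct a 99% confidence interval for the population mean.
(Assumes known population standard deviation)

Answer: (92.6386, 107.3614)

Derivation:
Confidence level: 99%, α = 0.01
z_0.005 = 2.576
SE = σ/√n = 21/√54 = 2.8577
Margin of error = 2.576 × 2.8577 = 7.3614
CI: x̄ ± margin = 100 ± 7.3614
CI: (92.6386, 107.3614)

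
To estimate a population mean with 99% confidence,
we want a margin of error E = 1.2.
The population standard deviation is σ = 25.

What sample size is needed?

z_0.005 = 2.576
n = (z×σ/E)² = (2.576×25/1.2)²
n = 2880.1111
Round up: n = 2881

Answer: n = 2881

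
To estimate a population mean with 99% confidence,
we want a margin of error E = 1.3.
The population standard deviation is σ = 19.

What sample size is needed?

z_0.005 = 2.576
n = (z×σ/E)² = (2.576×19/1.3)²
n = 1417.4646
Round up: n = 1418

Answer: n = 1418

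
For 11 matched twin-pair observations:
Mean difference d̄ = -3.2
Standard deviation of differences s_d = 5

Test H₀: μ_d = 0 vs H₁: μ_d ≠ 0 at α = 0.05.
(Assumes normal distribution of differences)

df = n - 1 = 10
SE = s_d/√n = 5/√11 = 1.5076
t = d̄/SE = -3.2/1.5076 = -2.1226
Critical value: t_{0.025,10} = ±2.228
p-value ≈ 0.0598
Decision: fail to reject H₀

Answer: t = -2.1226, fail to reject H₀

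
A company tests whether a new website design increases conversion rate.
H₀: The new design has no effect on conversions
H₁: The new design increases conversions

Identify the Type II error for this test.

Answer: Keeping the old design when the new one would have increased conversions

Derivation:
Type I error (α): Rejecting H₀ when H₀ is true
Type II error (β): Failing to reject H₀ when H₁ is true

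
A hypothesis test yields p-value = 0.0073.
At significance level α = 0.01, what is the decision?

Answer: reject H₀

Derivation:
Compare p-value to α:
0.0073 < 0.01
Decision: reject H₀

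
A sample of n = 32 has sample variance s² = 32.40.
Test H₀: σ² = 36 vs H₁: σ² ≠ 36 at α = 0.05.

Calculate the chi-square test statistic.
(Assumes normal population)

df = n - 1 = 31
χ² = (n-1)s²/σ₀² = 31×32.40/36 = 27.9000
Critical values: χ²_{0.975,31} = 17.539, χ²_{0.025,31} = 48.232
Rejection region: χ² < 17.539 or χ² > 48.232
Decision: fail to reject H₀

Answer: χ² = 27.9000, fail to reject H₀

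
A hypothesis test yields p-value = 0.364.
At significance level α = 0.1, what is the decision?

Compare p-value to α:
0.364 ≥ 0.1
Decision: fail to reject H₀

Answer: fail to reject H₀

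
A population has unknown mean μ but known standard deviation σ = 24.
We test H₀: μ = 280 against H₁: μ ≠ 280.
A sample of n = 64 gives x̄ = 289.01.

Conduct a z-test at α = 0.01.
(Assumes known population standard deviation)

Answer: z = 3.0033, reject H₀

Derivation:
Standard error: SE = σ/√n = 24/√64 = 3.0000
z-statistic: z = (x̄ - μ₀)/SE = (289.01 - 280)/3.0000 = 3.0033
Critical value: ±2.576
p-value = 0.0027
Decision: reject H₀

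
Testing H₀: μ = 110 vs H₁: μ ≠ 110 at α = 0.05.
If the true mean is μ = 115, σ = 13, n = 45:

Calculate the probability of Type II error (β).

SE = σ/√n = 13/√45 = 1.9379
Critical values: μ₀ ± z_0.025×SE = 110 ± 1.960×1.9379
Acceptance region: (106.2017, 113.7983)
Under H₁ (μ = 115): z_high = (113.7983 - 115)/1.9379 = -0.6201, z_low = (106.2017 - 115)/1.9379 = -4.5401
β = P(not reject | H₁) = Φ(-0.6201) - Φ(-4.5401) ≈ 0.2676

Answer: β ≈ 0.2676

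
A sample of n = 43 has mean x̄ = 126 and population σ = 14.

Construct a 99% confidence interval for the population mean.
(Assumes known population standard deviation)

Confidence level: 99%, α = 0.01
z_0.005 = 2.576
SE = σ/√n = 14/√43 = 2.1350
Margin of error = 2.576 × 2.1350 = 5.4998
CI: x̄ ± margin = 126 ± 5.4998
CI: (120.5002, 131.4998)

Answer: (120.5002, 131.4998)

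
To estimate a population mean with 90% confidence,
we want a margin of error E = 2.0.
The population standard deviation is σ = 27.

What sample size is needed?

z_0.05 = 1.645
n = (z×σ/E)² = (1.645×27/2.0)²
n = 493.1731
Round up: n = 494

Answer: n = 494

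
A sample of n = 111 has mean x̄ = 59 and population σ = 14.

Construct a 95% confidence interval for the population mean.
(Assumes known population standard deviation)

Answer: (56.3956, 61.6044)

Derivation:
Confidence level: 95%, α = 0.05
z_0.025 = 1.960
SE = σ/√n = 14/√111 = 1.3288
Margin of error = 1.960 × 1.3288 = 2.6044
CI: x̄ ± margin = 59 ± 2.6044
CI: (56.3956, 61.6044)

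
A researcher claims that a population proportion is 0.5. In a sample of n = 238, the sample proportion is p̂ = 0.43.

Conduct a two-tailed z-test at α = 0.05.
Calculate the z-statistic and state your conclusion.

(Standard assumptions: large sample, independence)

H₀: p = 0.5, H₁: p ≠ 0.5
Standard error: SE = √(p₀(1-p₀)/n) = √(0.5×0.5/238) = 0.032410
z-statistic: z = (p̂ - p₀)/SE = (0.43 - 0.5)/0.032410 = -2.1598
Critical value: z_0.025 = ±1.960
p-value = 0.0308
Decision: reject H₀ at α = 0.05

Answer: z = -2.1598, reject H₀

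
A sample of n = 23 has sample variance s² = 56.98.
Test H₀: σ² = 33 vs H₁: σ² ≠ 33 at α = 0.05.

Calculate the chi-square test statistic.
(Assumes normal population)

df = n - 1 = 22
χ² = (n-1)s²/σ₀² = 22×56.98/33 = 37.9867
Critical values: χ²_{0.975,22} = 10.982, χ²_{0.025,22} = 36.781
Rejection region: χ² < 10.982 or χ² > 36.781
Decision: reject H₀

Answer: χ² = 37.9867, reject H₀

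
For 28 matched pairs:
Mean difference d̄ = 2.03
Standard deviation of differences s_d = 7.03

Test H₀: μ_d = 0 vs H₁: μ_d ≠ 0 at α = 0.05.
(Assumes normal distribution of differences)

df = n - 1 = 27
SE = s_d/√n = 7.03/√28 = 1.3285
t = d̄/SE = 2.03/1.3285 = 1.5280
Critical value: t_{0.025,27} = ±2.052
p-value ≈ 0.1381
Decision: fail to reject H₀

Answer: t = 1.5280, fail to reject H₀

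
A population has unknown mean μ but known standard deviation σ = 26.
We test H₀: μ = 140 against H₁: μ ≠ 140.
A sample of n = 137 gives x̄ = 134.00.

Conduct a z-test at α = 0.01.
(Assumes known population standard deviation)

Answer: z = -2.7011, reject H₀

Derivation:
Standard error: SE = σ/√n = 26/√137 = 2.2213
z-statistic: z = (x̄ - μ₀)/SE = (134.00 - 140)/2.2213 = -2.7011
Critical value: ±2.576
p-value = 0.0069
Decision: reject H₀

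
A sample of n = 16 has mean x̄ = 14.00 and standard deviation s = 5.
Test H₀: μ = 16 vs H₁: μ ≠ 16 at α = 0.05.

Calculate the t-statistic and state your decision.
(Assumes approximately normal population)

df = n - 1 = 15
SE = s/√n = 5/√16 = 1.2500
t = (x̄ - μ₀)/SE = (14.00 - 16)/1.2500 = -1.6000
Critical value: t_{0.025,15} = ±2.131
p-value ≈ 0.1304
Decision: fail to reject H₀

Answer: t = -1.6000, fail to reject H₀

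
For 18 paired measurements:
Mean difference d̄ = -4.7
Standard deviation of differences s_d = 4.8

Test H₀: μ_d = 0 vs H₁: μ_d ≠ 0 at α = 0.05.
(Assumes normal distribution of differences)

Answer: t = -4.1541, reject H₀

Derivation:
df = n - 1 = 17
SE = s_d/√n = 4.8/√18 = 1.1314
t = d̄/SE = -4.7/1.1314 = -4.1541
Critical value: t_{0.025,17} = ±2.110
p-value ≈ 0.0007
Decision: reject H₀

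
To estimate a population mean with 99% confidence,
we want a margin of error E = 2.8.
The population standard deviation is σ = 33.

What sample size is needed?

z_0.005 = 2.576
n = (z×σ/E)² = (2.576×33/2.8)²
n = 921.7296
Round up: n = 922

Answer: n = 922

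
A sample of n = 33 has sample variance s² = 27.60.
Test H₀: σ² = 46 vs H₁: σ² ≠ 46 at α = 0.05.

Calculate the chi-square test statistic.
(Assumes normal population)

df = n - 1 = 32
χ² = (n-1)s²/σ₀² = 32×27.60/46 = 19.2000
Critical values: χ²_{0.975,32} = 18.291, χ²_{0.025,32} = 49.480
Rejection region: χ² < 18.291 or χ² > 49.480
Decision: fail to reject H₀

Answer: χ² = 19.2000, fail to reject H₀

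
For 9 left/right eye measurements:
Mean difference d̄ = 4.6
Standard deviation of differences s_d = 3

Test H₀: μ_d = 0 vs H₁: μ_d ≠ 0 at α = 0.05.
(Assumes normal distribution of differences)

Answer: t = 4.6000, reject H₀

Derivation:
df = n - 1 = 8
SE = s_d/√n = 3/√9 = 1.0000
t = d̄/SE = 4.6/1.0000 = 4.6000
Critical value: t_{0.025,8} = ±2.306
p-value ≈ 0.0018
Decision: reject H₀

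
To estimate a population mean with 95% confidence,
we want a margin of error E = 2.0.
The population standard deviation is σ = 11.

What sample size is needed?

z_0.025 = 1.960
n = (z×σ/E)² = (1.960×11/2.0)²
n = 116.2084
Round up: n = 117

Answer: n = 117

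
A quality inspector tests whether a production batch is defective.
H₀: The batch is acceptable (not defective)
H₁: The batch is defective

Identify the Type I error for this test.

A Type I error (probability α) occurs when we reject a true H₀.
A Type II error (probability β) occurs when we fail to reject a false H₀.

Answer: Rejecting an acceptable batch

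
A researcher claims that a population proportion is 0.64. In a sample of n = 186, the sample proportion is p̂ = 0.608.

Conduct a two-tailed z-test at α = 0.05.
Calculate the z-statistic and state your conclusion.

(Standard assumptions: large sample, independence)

H₀: p = 0.64, H₁: p ≠ 0.64
Standard error: SE = √(p₀(1-p₀)/n) = √(0.64×0.36/186) = 0.035195
z-statistic: z = (p̂ - p₀)/SE = (0.608 - 0.64)/0.035195 = -0.9092
Critical value: z_0.025 = ±1.960
p-value = 0.3632
Decision: fail to reject H₀ at α = 0.05

Answer: z = -0.9092, fail to reject H₀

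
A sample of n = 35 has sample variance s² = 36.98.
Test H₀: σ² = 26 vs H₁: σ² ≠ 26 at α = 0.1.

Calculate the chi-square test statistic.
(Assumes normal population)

Answer: χ² = 48.3585, fail to reject H₀

Derivation:
df = n - 1 = 34
χ² = (n-1)s²/σ₀² = 34×36.98/26 = 48.3585
Critical values: χ²_{0.95,34} = 21.664, χ²_{0.05,34} = 48.602
Rejection region: χ² < 21.664 or χ² > 48.602
Decision: fail to reject H₀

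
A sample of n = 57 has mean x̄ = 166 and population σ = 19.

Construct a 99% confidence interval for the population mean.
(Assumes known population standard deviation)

Answer: (159.5172, 172.4828)

Derivation:
Confidence level: 99%, α = 0.01
z_0.005 = 2.576
SE = σ/√n = 19/√57 = 2.5166
Margin of error = 2.576 × 2.5166 = 6.4828
CI: x̄ ± margin = 166 ± 6.4828
CI: (159.5172, 172.4828)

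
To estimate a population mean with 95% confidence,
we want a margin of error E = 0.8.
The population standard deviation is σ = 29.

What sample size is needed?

Answer: n = 5049

Derivation:
z_0.025 = 1.960
n = (z×σ/E)² = (1.960×29/0.8)²
n = 5048.1025
Round up: n = 5049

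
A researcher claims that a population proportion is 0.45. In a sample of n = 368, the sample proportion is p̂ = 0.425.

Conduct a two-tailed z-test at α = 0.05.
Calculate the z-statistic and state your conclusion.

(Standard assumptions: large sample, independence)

Answer: z = -0.9640, fail to reject H₀

Derivation:
H₀: p = 0.45, H₁: p ≠ 0.45
Standard error: SE = √(p₀(1-p₀)/n) = √(0.45×0.55/368) = 0.025934
z-statistic: z = (p̂ - p₀)/SE = (0.425 - 0.45)/0.025934 = -0.9640
Critical value: z_0.025 = ±1.960
p-value = 0.3350
Decision: fail to reject H₀ at α = 0.05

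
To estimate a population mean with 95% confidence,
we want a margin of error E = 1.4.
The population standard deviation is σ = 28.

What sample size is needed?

z_0.025 = 1.960
n = (z×σ/E)² = (1.960×28/1.4)²
n = 1536.6400
Round up: n = 1537

Answer: n = 1537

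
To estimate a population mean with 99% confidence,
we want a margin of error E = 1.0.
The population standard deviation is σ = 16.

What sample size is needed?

z_0.005 = 2.576
n = (z×σ/E)² = (2.576×16/1.0)²
n = 1698.7587
Round up: n = 1699

Answer: n = 1699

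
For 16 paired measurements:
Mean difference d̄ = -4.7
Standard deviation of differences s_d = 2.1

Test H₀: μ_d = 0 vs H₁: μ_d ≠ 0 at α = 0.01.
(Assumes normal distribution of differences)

df = n - 1 = 15
SE = s_d/√n = 2.1/√16 = 0.5250
t = d̄/SE = -4.7/0.5250 = -8.9524
Critical value: t_{0.005,15} = ±2.947
p-value < 0.0001
Decision: reject H₀

Answer: t = -8.9524, reject H₀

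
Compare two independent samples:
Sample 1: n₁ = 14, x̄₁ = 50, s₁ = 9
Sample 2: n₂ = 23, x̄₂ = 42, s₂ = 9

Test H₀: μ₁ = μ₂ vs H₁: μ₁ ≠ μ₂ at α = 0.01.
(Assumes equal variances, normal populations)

Answer: t = 2.6223, fail to reject H₀

Derivation:
Pooled variance: s²_p = [13×9² + 22×9²]/(35) = 81.0000
s_p = 9.0000
SE = s_p×√(1/n₁ + 1/n₂) = 9.0000×√(1/14 + 1/23) = 3.0508
t = (x̄₁ - x̄₂)/SE = (50 - 42)/3.0508 = 2.6223
df = 35, t-critical = ±2.724
Decision: fail to reject H₀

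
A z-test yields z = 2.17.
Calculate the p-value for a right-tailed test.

Answer: p-value ≈ 0.0150

Derivation:
For z = 2.17:
p = P(Z > 2.17) = 1 - Φ(2.17) = 0.0150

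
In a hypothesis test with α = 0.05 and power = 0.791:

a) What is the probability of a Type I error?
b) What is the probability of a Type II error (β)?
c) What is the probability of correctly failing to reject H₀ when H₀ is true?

a) Type I error probability = α = 0.05
b) Power = P(reject H₀ | H₁ true) = 1 - β = 0.791, so Type II error probability = β = 1 - Power = 0.209
c) P(fail to reject H₀ | H₀ true) = 1 - α = 0.95

Answer: a) 0.05, b) 0.209, c) 0.95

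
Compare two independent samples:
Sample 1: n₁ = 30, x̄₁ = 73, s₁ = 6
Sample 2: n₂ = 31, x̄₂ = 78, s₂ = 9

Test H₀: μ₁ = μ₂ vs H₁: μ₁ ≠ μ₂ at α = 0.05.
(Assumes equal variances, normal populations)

Answer: t = -2.5443, reject H₀

Derivation:
Pooled variance: s²_p = [29×6² + 30×9²]/(59) = 58.8814
s_p = 7.6734
SE = s_p×√(1/n₁ + 1/n₂) = 7.6734×√(1/30 + 1/31) = 1.9652
t = (x̄₁ - x̄₂)/SE = (73 - 78)/1.9652 = -2.5443
df = 59, t-critical = ±2.001
Decision: reject H₀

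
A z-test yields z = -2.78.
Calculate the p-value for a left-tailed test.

Answer: p-value ≈ 0.0027

Derivation:
For z = -2.78:
p = P(Z < -2.78) = Φ(-2.78) = 0.0027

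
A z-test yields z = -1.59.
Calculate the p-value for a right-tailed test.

Answer: p-value ≈ 0.9441

Derivation:
For z = -1.59:
p = P(Z > -1.59) = 1 - Φ(-1.59) = 0.9441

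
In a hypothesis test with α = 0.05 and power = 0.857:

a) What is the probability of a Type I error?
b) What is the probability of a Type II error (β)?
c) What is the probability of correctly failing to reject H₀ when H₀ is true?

a) Type I error probability = α = 0.05
b) Power = P(reject H₀ | H₁ true) = 1 - β = 0.857, so Type II error probability = β = 1 - Power = 0.143
c) P(fail to reject H₀ | H₀ true) = 1 - α = 0.95

Answer: a) 0.05, b) 0.143, c) 0.95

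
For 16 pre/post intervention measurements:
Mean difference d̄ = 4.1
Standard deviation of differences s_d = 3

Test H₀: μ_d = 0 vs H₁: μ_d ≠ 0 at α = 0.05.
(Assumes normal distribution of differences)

Answer: t = 5.4667, reject H₀

Derivation:
df = n - 1 = 15
SE = s_d/√n = 3/√16 = 0.7500
t = d̄/SE = 4.1/0.7500 = 5.4667
Critical value: t_{0.025,15} = ±2.131
p-value ≈ 0.0001
Decision: reject H₀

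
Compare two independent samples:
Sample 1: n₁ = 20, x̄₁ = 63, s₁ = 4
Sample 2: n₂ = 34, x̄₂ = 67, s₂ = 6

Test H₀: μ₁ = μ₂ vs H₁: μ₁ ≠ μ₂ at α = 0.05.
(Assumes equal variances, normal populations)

Answer: t = -2.6499, reject H₀

Derivation:
Pooled variance: s²_p = [19×4² + 33×6²]/(52) = 28.6923
s_p = 5.3565
SE = s_p×√(1/n₁ + 1/n₂) = 5.3565×√(1/20 + 1/34) = 1.5095
t = (x̄₁ - x̄₂)/SE = (63 - 67)/1.5095 = -2.6499
df = 52, t-critical = ±2.007
Decision: reject H₀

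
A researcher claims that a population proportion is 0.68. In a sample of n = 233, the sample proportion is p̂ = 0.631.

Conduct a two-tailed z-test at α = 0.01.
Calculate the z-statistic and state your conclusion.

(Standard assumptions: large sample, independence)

H₀: p = 0.68, H₁: p ≠ 0.68
Standard error: SE = √(p₀(1-p₀)/n) = √(0.68×0.32/233) = 0.030560
z-statistic: z = (p̂ - p₀)/SE = (0.631 - 0.68)/0.030560 = -1.6034
Critical value: z_0.005 = ±2.576
p-value = 0.1088
Decision: fail to reject H₀ at α = 0.01

Answer: z = -1.6034, fail to reject H₀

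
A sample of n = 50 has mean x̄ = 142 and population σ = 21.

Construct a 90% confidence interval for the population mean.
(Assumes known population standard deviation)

Answer: (137.1147, 146.8853)

Derivation:
Confidence level: 90%, α = 0.1
z_0.05 = 1.645
SE = σ/√n = 21/√50 = 2.9698
Margin of error = 1.645 × 2.9698 = 4.8853
CI: x̄ ± margin = 142 ± 4.8853
CI: (137.1147, 146.8853)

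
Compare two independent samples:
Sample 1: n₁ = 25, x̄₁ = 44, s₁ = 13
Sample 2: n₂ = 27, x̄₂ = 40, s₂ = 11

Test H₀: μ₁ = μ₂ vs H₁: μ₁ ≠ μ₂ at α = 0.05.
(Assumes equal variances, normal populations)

Answer: t = 1.2008, fail to reject H₀

Derivation:
Pooled variance: s²_p = [24×13² + 26×11²]/(50) = 144.0400
s_p = 12.0017
SE = s_p×√(1/n₁ + 1/n₂) = 12.0017×√(1/25 + 1/27) = 3.3311
t = (x̄₁ - x̄₂)/SE = (44 - 40)/3.3311 = 1.2008
df = 50, t-critical = ±2.009
Decision: fail to reject H₀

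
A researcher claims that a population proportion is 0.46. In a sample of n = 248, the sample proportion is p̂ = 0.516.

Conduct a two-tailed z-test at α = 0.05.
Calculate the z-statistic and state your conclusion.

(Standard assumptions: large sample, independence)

Answer: z = 1.7695, fail to reject H₀

Derivation:
H₀: p = 0.46, H₁: p ≠ 0.46
Standard error: SE = √(p₀(1-p₀)/n) = √(0.46×0.54/248) = 0.031648
z-statistic: z = (p̂ - p₀)/SE = (0.516 - 0.46)/0.031648 = 1.7695
Critical value: z_0.025 = ±1.960
p-value = 0.0768
Decision: fail to reject H₀ at α = 0.05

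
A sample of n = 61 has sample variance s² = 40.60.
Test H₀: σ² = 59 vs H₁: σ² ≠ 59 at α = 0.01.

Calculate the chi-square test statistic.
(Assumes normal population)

Answer: χ² = 41.2881, fail to reject H₀

Derivation:
df = n - 1 = 60
χ² = (n-1)s²/σ₀² = 60×40.60/59 = 41.2881
Critical values: χ²_{0.995,60} = 35.534, χ²_{0.005,60} = 91.952
Rejection region: χ² < 35.534 or χ² > 91.952
Decision: fail to reject H₀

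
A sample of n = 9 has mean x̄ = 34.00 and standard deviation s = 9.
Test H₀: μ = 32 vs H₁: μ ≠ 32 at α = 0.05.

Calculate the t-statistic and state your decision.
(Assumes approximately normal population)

Answer: t = 0.6667, fail to reject H₀

Derivation:
df = n - 1 = 8
SE = s/√n = 9/√9 = 3.0000
t = (x̄ - μ₀)/SE = (34.00 - 32)/3.0000 = 0.6667
Critical value: t_{0.025,8} = ±2.306
p-value ≈ 0.5237
Decision: fail to reject H₀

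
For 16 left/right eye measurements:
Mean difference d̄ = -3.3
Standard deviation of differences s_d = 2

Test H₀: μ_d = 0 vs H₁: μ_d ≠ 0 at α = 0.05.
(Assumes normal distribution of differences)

Answer: t = -6.6000, reject H₀

Derivation:
df = n - 1 = 15
SE = s_d/√n = 2/√16 = 0.5000
t = d̄/SE = -3.3/0.5000 = -6.6000
Critical value: t_{0.025,15} = ±2.131
p-value < 0.0001
Decision: reject H₀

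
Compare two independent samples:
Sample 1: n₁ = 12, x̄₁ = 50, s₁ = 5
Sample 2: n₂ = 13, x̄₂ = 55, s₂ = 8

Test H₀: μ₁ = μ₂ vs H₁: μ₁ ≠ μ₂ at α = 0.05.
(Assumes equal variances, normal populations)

Pooled variance: s²_p = [11×5² + 12×8²]/(23) = 45.3478
s_p = 6.7341
SE = s_p×√(1/n₁ + 1/n₂) = 6.7341×√(1/12 + 1/13) = 2.6958
t = (x̄₁ - x̄₂)/SE = (50 - 55)/2.6958 = -1.8547
df = 23, t-critical = ±2.069
Decision: fail to reject H₀

Answer: t = -1.8547, fail to reject H₀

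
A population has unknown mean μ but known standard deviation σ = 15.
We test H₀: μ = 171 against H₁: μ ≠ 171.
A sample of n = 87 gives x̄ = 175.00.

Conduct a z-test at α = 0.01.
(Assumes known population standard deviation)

Answer: z = 2.4873, fail to reject H₀

Derivation:
Standard error: SE = σ/√n = 15/√87 = 1.6082
z-statistic: z = (x̄ - μ₀)/SE = (175.00 - 171)/1.6082 = 2.4873
Critical value: ±2.576
p-value = 0.0129
Decision: fail to reject H₀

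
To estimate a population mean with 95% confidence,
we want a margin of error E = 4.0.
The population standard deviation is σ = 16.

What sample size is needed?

z_0.025 = 1.960
n = (z×σ/E)² = (1.960×16/4.0)²
n = 61.4656
Round up: n = 62

Answer: n = 62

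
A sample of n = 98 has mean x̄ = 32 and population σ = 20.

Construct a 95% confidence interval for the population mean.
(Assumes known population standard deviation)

Confidence level: 95%, α = 0.05
z_0.025 = 1.960
SE = σ/√n = 20/√98 = 2.0203
Margin of error = 1.960 × 2.0203 = 3.9598
CI: x̄ ± margin = 32 ± 3.9598
CI: (28.0402, 35.9598)

Answer: (28.0402, 35.9598)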